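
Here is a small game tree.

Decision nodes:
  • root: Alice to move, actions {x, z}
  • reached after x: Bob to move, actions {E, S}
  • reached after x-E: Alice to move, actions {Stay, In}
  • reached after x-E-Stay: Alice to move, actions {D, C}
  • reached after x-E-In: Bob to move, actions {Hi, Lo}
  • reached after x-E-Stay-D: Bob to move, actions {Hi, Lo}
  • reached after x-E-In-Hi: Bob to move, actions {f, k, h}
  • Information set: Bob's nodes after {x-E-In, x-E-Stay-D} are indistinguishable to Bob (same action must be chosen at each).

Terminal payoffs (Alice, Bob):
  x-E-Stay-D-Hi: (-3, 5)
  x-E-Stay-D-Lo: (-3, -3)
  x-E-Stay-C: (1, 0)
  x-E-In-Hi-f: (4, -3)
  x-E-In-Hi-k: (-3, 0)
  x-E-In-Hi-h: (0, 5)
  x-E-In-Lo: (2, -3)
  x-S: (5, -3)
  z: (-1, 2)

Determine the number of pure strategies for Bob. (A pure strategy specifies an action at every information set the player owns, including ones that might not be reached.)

12

Bob owns the node after x with actions {E, S} — two choices.
Bob owns the information set {x-E-In, x-E-Stay-D} with actions {Hi, Lo} — two choices.
Bob owns the node after x-E-In-Hi with actions {f, k, h} — three choices.
A pure strategy fixes one action at each information set independently, so the count is the product 2 × 2 × 3 = 12.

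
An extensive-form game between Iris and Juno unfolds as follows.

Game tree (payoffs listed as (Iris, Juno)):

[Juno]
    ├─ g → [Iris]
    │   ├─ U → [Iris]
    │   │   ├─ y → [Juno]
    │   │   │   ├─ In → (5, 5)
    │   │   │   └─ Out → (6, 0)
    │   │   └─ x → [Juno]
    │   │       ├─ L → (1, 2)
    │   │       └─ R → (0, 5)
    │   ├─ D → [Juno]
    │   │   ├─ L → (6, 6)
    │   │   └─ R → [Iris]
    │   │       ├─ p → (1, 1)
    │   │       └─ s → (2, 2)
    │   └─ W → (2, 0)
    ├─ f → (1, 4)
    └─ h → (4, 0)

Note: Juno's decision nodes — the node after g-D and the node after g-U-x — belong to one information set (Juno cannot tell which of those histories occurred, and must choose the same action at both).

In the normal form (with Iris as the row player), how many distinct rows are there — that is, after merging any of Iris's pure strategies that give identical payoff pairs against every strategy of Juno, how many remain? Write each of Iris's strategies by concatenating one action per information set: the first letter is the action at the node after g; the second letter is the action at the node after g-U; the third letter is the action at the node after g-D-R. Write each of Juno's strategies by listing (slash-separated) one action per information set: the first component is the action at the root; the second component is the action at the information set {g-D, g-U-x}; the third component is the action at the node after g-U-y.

Iris has 12 pure strategies: Uyp, Uys, Uxp, Uxs, Dyp, Dys, Dxp, Dxs, Wyp, Wys, Wxp, Wxs. Columns: g/L/In, g/L/Out, g/R/In, g/R/Out, f/L/In, f/L/Out, f/R/In, f/R/Out, h/L/In, h/L/Out, h/R/In, h/R/Out.
{Uyp, Uys} → row (5,5) (6,0) (5,5) (6,0) (1,4) (1,4) (1,4) (1,4) (4,0) (4,0) (4,0) (4,0)
{Uxp, Uxs} → row (1,2) (1,2) (0,5) (0,5) (1,4) (1,4) (1,4) (1,4) (4,0) (4,0) (4,0) (4,0)
{Dyp, Dxp} → row (6,6) (6,6) (1,1) (1,1) (1,4) (1,4) (1,4) (1,4) (4,0) (4,0) (4,0) (4,0)
{Dys, Dxs} → row (6,6) (6,6) (2,2) (2,2) (1,4) (1,4) (1,4) (1,4) (4,0) (4,0) (4,0) (4,0)
{Wyp, Wys, Wxp, Wxs} → row (2,0) (2,0) (2,0) (2,0) (1,4) (1,4) (1,4) (1,4) (4,0) (4,0) (4,0) (4,0)
That's 5 distinct rows out of 12 strategies.

5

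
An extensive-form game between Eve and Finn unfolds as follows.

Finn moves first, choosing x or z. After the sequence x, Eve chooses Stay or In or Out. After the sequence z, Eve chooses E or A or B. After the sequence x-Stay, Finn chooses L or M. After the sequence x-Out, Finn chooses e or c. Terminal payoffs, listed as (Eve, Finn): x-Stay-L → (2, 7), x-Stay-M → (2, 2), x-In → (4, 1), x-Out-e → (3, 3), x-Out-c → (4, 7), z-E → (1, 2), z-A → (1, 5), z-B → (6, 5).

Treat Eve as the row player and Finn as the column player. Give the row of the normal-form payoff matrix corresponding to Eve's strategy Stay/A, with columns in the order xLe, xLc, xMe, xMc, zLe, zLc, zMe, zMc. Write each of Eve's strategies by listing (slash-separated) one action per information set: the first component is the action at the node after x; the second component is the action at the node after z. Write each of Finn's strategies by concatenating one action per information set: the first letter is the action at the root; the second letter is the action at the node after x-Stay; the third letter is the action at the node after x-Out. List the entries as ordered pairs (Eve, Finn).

(2,7) (2,7) (2,2) (2,2) (1,5) (1,5) (1,5) (1,5)

vs xLe: Finn plays x → Eve plays Stay at [x] → Finn plays L at [x-Stay] → (2, 7)
vs xLc: Finn plays x → Eve plays Stay at [x] → Finn plays L at [x-Stay] → (2, 7)
vs xMe: Finn plays x → Eve plays Stay at [x] → Finn plays M at [x-Stay] → (2, 2)
vs xMc: Finn plays x → Eve plays Stay at [x] → Finn plays M at [x-Stay] → (2, 2)
vs zLe: Finn plays z → Eve plays A at [z] → (1, 5)
vs zLc: Finn plays z → Eve plays A at [z] → (1, 5)
vs zMe: Finn plays z → Eve plays A at [z] → (1, 5)
vs zMc: Finn plays z → Eve plays A at [z] → (1, 5)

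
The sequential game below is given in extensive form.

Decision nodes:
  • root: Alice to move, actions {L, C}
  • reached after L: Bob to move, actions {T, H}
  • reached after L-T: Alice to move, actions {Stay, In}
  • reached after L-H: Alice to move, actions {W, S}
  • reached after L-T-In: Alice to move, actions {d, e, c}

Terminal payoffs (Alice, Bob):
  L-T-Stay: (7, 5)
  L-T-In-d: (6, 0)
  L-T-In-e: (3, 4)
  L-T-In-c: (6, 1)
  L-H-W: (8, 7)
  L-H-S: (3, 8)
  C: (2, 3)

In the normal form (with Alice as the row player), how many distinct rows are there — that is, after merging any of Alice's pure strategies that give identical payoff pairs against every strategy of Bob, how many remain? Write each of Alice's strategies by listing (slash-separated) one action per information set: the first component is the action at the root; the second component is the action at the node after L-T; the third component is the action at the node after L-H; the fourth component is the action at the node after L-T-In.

Alice has 24 pure strategies: L/Stay/W/d, L/Stay/W/e, L/Stay/W/c, L/Stay/S/d, L/Stay/S/e, L/Stay/S/c, L/In/W/d, L/In/W/e, L/In/W/c, L/In/S/d, L/In/S/e, L/In/S/c, C/Stay/W/d, C/Stay/W/e, C/Stay/W/c, C/Stay/S/d, C/Stay/S/e, C/Stay/S/c, C/In/W/d, C/In/W/e, C/In/W/c, C/In/S/d, C/In/S/e, C/In/S/c. Columns: T, H.
{L/Stay/W/d, L/Stay/W/e, L/Stay/W/c} → row (7,5) (8,7)
{L/Stay/S/d, L/Stay/S/e, L/Stay/S/c} → row (7,5) (3,8)
{L/In/W/d} → row (6,0) (8,7)
{L/In/W/e} → row (3,4) (8,7)
{L/In/W/c} → row (6,1) (8,7)
{L/In/S/d} → row (6,0) (3,8)
{L/In/S/e} → row (3,4) (3,8)
{L/In/S/c} → row (6,1) (3,8)
{C/Stay/W/d, C/Stay/W/e, C/Stay/W/c, C/Stay/S/d, C/Stay/S/e, C/Stay/S/c, C/In/W/d, C/In/W/e, C/In/W/c, C/In/S/d, C/In/S/e, C/In/S/c} → row (2,3) (2,3)
That's 9 distinct rows out of 24 strategies.

9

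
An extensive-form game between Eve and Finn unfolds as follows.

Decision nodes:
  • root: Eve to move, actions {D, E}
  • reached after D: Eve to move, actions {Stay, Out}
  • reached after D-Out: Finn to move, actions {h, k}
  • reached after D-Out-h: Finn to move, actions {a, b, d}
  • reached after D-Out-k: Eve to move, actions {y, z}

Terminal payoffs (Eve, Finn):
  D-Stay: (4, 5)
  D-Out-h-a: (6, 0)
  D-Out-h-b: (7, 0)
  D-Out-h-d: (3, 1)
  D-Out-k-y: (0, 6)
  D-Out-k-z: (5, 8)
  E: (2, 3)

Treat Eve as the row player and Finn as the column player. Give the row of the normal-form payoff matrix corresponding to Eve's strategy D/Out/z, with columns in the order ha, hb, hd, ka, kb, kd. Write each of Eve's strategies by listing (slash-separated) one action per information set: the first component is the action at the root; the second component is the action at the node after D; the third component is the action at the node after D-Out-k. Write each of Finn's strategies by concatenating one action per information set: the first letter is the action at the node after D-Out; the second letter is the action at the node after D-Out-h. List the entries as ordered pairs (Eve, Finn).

vs ha: Eve plays D → Eve plays Out at [D] → Finn plays h at [D-Out] → Finn plays a at [D-Out-h] → (6, 0)
vs hb: Eve plays D → Eve plays Out at [D] → Finn plays h at [D-Out] → Finn plays b at [D-Out-h] → (7, 0)
vs hd: Eve plays D → Eve plays Out at [D] → Finn plays h at [D-Out] → Finn plays d at [D-Out-h] → (3, 1)
vs ka: Eve plays D → Eve plays Out at [D] → Finn plays k at [D-Out] → Eve plays z at [D-Out-k] → (5, 8)
vs kb: Eve plays D → Eve plays Out at [D] → Finn plays k at [D-Out] → Eve plays z at [D-Out-k] → (5, 8)
vs kd: Eve plays D → Eve plays Out at [D] → Finn plays k at [D-Out] → Eve plays z at [D-Out-k] → (5, 8)

(6,0) (7,0) (3,1) (5,8) (5,8) (5,8)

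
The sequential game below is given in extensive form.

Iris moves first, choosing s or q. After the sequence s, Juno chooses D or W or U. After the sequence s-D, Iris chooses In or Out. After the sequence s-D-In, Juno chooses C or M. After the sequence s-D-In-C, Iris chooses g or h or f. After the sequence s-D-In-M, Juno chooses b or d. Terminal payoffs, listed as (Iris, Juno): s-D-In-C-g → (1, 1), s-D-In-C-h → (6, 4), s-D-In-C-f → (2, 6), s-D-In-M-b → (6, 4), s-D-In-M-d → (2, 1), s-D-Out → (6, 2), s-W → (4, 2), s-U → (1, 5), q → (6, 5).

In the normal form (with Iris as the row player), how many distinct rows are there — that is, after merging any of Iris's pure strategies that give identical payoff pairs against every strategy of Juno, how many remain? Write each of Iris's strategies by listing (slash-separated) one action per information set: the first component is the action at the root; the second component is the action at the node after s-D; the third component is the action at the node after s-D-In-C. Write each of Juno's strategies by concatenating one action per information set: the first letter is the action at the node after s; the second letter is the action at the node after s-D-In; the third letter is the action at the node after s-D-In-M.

Iris has 12 pure strategies: s/In/g, s/In/h, s/In/f, s/Out/g, s/Out/h, s/Out/f, q/In/g, q/In/h, q/In/f, q/Out/g, q/Out/h, q/Out/f. Columns: DCb, DCd, DMb, DMd, WCb, WCd, WMb, WMd, UCb, UCd, UMb, UMd.
{s/In/g} → row (1,1) (1,1) (6,4) (2,1) (4,2) (4,2) (4,2) (4,2) (1,5) (1,5) (1,5) (1,5)
{s/In/h} → row (6,4) (6,4) (6,4) (2,1) (4,2) (4,2) (4,2) (4,2) (1,5) (1,5) (1,5) (1,5)
{s/In/f} → row (2,6) (2,6) (6,4) (2,1) (4,2) (4,2) (4,2) (4,2) (1,5) (1,5) (1,5) (1,5)
{s/Out/g, s/Out/h, s/Out/f} → row (6,2) (6,2) (6,2) (6,2) (4,2) (4,2) (4,2) (4,2) (1,5) (1,5) (1,5) (1,5)
{q/In/g, q/In/h, q/In/f, q/Out/g, q/Out/h, q/Out/f} → row (6,5) (6,5) (6,5) (6,5) (6,5) (6,5) (6,5) (6,5) (6,5) (6,5) (6,5) (6,5)
That's 5 distinct rows out of 12 strategies.

5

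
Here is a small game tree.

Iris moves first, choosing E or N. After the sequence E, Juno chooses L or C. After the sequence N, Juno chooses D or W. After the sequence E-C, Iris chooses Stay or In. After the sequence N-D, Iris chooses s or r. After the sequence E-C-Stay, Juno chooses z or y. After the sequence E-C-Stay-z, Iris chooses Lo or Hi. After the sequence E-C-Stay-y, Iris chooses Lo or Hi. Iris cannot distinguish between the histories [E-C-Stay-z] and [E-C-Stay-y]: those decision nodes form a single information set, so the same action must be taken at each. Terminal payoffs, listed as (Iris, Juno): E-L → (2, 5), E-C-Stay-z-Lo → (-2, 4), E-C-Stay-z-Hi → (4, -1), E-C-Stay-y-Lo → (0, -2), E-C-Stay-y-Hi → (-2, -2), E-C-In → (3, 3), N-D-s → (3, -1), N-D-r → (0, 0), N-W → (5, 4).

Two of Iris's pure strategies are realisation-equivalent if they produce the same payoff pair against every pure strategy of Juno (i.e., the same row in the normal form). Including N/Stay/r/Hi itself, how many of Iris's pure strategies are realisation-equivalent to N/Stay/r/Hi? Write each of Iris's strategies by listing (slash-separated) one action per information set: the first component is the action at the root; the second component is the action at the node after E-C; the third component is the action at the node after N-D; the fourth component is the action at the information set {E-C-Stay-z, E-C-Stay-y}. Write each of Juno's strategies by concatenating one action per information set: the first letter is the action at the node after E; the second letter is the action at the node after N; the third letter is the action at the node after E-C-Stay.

Row for N/Stay/r/Hi (columns LDz, LDy, LWz, LWy, CDz, CDy, CWz, CWy): (0,0) (0,0) (5,4) (5,4) (0,0) (0,0) (5,4) (5,4).
Under N/Stay/r/Hi, Iris's choice at the node after E-C and at the information set {E-C-Stay-z, E-C-Stay-y} can never be reached regardless of what Juno does, so varying those choices leaves every outcome unchanged.
Holding the reachable choices fixed and varying the unreachable ones freely already gives 2 × 2 = 4 equivalent strategies.
No other strategy reproduces this row, so those 4 are the full class: N/Stay/r/Lo, N/Stay/r/Hi, N/In/r/Lo, N/In/r/Hi.

4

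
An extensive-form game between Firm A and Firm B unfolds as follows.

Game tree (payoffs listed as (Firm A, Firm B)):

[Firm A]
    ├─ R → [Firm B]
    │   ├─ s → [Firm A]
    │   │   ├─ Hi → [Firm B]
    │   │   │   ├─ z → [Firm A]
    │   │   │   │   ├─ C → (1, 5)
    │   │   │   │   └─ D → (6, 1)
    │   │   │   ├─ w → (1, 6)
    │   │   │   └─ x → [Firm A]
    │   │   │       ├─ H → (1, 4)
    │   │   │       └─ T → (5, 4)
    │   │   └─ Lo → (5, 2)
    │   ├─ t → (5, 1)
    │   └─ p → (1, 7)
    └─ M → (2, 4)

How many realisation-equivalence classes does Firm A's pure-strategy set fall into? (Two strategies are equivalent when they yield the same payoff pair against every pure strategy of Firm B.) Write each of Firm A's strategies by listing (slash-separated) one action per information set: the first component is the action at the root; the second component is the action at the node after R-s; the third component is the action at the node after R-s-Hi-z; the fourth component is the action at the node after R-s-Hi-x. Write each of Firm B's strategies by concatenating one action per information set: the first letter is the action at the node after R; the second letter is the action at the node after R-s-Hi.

Firm A has 16 pure strategies: R/Hi/C/H, R/Hi/C/T, R/Hi/D/H, R/Hi/D/T, R/Lo/C/H, R/Lo/C/T, R/Lo/D/H, R/Lo/D/T, M/Hi/C/H, M/Hi/C/T, M/Hi/D/H, M/Hi/D/T, M/Lo/C/H, M/Lo/C/T, M/Lo/D/H, M/Lo/D/T. Columns: sz, sw, sx, tz, tw, tx, pz, pw, px.
{R/Hi/C/H} → row (1,5) (1,6) (1,4) (5,1) (5,1) (5,1) (1,7) (1,7) (1,7)
{R/Hi/C/T} → row (1,5) (1,6) (5,4) (5,1) (5,1) (5,1) (1,7) (1,7) (1,7)
{R/Hi/D/H} → row (6,1) (1,6) (1,4) (5,1) (5,1) (5,1) (1,7) (1,7) (1,7)
{R/Hi/D/T} → row (6,1) (1,6) (5,4) (5,1) (5,1) (5,1) (1,7) (1,7) (1,7)
{R/Lo/C/H, R/Lo/C/T, R/Lo/D/H, R/Lo/D/T} → row (5,2) (5,2) (5,2) (5,1) (5,1) (5,1) (1,7) (1,7) (1,7)
{M/Hi/C/H, M/Hi/C/T, M/Hi/D/H, M/Hi/D/T, M/Lo/C/H, M/Lo/C/T, M/Lo/D/H, M/Lo/D/T} → row (2,4) (2,4) (2,4) (2,4) (2,4) (2,4) (2,4) (2,4) (2,4)
That's 6 distinct rows out of 16 strategies.

6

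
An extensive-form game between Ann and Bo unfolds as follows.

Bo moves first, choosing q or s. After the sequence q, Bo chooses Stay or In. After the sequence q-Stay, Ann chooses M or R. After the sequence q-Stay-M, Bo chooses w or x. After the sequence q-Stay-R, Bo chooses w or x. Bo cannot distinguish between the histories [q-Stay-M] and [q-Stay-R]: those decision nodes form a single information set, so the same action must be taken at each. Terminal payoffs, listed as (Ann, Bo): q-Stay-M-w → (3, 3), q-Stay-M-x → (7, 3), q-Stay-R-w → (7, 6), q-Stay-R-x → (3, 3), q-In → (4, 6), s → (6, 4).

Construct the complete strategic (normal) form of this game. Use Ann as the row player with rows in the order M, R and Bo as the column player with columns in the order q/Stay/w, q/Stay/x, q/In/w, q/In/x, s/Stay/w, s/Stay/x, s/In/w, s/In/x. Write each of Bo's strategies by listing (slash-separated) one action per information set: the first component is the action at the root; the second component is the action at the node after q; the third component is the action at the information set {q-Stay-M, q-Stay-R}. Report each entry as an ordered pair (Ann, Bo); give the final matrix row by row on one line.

M: (3,3) (7,3) (4,6) (4,6) (6,4) (6,4) (6,4) (6,4) | R: (7,6) (3,3) (4,6) (4,6) (6,4) (6,4) (6,4) (6,4)

Row M: q/Stay/w→(3,3), q/Stay/x→(7,3), q/In/w→(4,6), q/In/x→(4,6), s/Stay/w→(6,4), s/Stay/x→(6,4), s/In/w→(6,4), s/In/x→(6,4)
Row R: q/Stay/w→(7,6), q/Stay/x→(3,3), q/In/w→(4,6), q/In/x→(4,6), s/Stay/w→(6,4), s/Stay/x→(6,4), s/In/w→(6,4), s/In/x→(6,4)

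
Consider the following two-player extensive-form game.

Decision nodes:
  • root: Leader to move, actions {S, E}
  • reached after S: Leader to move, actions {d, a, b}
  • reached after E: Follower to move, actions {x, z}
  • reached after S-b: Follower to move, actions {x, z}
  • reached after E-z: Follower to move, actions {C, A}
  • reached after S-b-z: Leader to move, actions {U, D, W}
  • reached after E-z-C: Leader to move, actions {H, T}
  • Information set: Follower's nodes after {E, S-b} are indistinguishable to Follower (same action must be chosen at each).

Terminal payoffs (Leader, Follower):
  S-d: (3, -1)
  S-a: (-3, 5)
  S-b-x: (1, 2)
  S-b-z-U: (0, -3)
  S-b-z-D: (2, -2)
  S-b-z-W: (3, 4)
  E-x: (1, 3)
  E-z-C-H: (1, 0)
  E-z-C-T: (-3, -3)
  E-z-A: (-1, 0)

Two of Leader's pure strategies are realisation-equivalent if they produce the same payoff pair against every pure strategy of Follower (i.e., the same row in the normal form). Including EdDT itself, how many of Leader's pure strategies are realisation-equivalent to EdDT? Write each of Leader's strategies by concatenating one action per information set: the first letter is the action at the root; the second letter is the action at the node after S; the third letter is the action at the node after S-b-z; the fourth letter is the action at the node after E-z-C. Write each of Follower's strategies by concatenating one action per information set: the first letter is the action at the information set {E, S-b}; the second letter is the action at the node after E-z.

9

Row for EdDT (columns xC, xA, zC, zA): (1,3) (1,3) (-3,-3) (-1,0).
Under EdDT, Leader's choice at the node after S and at the node after S-b-z can never be reached regardless of what Follower does, so varying those choices leaves every outcome unchanged.
Holding the reachable choices fixed and varying the unreachable ones freely already gives 3 × 3 = 9 equivalent strategies.
No other strategy reproduces this row, so those 9 are the full class: EdUT, EdDT, EdWT, EaUT, EaDT, EaWT, EbUT, EbDT, EbWT.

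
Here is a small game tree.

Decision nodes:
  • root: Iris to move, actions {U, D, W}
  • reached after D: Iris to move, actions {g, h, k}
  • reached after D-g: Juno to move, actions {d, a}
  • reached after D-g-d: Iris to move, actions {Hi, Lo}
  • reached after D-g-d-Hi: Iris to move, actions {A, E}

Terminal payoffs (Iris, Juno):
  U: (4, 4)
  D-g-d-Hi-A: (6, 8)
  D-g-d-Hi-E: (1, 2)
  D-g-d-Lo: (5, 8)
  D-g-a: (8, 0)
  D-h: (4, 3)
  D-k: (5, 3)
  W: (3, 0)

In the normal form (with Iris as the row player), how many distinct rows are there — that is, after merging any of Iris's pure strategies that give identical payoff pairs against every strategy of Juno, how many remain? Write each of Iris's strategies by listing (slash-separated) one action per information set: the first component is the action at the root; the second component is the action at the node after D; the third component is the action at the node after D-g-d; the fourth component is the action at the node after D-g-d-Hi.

7

Iris has 36 pure strategies: U/g/Hi/A, U/g/Hi/E, U/g/Lo/A, U/g/Lo/E, U/h/Hi/A, U/h/Hi/E, U/h/Lo/A, U/h/Lo/E, U/k/Hi/A, U/k/Hi/E, U/k/Lo/A, U/k/Lo/E, D/g/Hi/A, D/g/Hi/E, D/g/Lo/A, D/g/Lo/E, D/h/Hi/A, D/h/Hi/E, D/h/Lo/A, D/h/Lo/E, D/k/Hi/A, D/k/Hi/E, D/k/Lo/A, D/k/Lo/E, W/g/Hi/A, W/g/Hi/E, W/g/Lo/A, W/g/Lo/E, W/h/Hi/A, W/h/Hi/E, W/h/Lo/A, W/h/Lo/E, W/k/Hi/A, W/k/Hi/E, W/k/Lo/A, W/k/Lo/E. Columns: d, a.
{U/g/Hi/A, U/g/Hi/E, U/g/Lo/A, U/g/Lo/E, U/h/Hi/A, U/h/Hi/E, U/h/Lo/A, U/h/Lo/E, U/k/Hi/A, U/k/Hi/E, U/k/Lo/A, U/k/Lo/E} → row (4,4) (4,4)
{D/g/Hi/A} → row (6,8) (8,0)
{D/g/Hi/E} → row (1,2) (8,0)
{D/g/Lo/A, D/g/Lo/E} → row (5,8) (8,0)
{D/h/Hi/A, D/h/Hi/E, D/h/Lo/A, D/h/Lo/E} → row (4,3) (4,3)
{D/k/Hi/A, D/k/Hi/E, D/k/Lo/A, D/k/Lo/E} → row (5,3) (5,3)
{W/g/Hi/A, W/g/Hi/E, W/g/Lo/A, W/g/Lo/E, W/h/Hi/A, W/h/Hi/E, W/h/Lo/A, W/h/Lo/E, W/k/Hi/A, W/k/Hi/E, W/k/Lo/A, W/k/Lo/E} → row (3,0) (3,0)
That's 7 distinct rows out of 36 strategies.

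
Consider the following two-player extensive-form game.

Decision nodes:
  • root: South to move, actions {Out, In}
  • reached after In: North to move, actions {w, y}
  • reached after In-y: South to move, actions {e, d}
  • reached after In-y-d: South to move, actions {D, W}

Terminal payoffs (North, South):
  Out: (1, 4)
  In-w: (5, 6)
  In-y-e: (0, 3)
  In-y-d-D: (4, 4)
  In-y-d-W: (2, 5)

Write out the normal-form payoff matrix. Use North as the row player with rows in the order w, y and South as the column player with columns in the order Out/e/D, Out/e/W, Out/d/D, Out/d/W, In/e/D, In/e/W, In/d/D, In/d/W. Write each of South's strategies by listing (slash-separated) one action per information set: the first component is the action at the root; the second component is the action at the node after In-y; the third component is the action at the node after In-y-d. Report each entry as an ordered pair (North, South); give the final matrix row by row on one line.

w: (1,4) (1,4) (1,4) (1,4) (5,6) (5,6) (5,6) (5,6) | y: (1,4) (1,4) (1,4) (1,4) (0,3) (0,3) (4,4) (2,5)

      Out/e/D  Out/e/W  Out/d/D  Out/d/W   In/e/D   In/e/W   In/d/D   In/d/W
   w    (1,4)    (1,4)    (1,4)    (1,4)    (5,6)    (5,6)    (5,6)    (5,6)
   y    (1,4)    (1,4)    (1,4)    (1,4)    (0,3)    (0,3)    (4,4)    (2,5)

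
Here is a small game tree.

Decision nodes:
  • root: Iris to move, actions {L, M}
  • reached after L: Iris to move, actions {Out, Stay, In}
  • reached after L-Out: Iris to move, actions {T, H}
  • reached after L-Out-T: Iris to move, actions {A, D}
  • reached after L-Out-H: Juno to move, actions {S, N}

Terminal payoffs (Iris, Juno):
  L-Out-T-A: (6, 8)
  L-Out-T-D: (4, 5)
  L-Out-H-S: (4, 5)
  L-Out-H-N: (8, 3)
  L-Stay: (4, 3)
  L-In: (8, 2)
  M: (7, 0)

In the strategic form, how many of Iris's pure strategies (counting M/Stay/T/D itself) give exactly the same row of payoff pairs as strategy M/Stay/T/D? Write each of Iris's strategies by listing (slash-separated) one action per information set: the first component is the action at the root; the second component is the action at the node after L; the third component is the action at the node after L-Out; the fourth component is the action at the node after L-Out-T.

12

Row for M/Stay/T/D (columns S, N): (7,0) (7,0).
Under M/Stay/T/D, Iris's choice at the node after L and at the node after L-Out and at the node after L-Out-T can never be reached regardless of what Juno does, so varying those choices leaves every outcome unchanged.
Holding the reachable choices fixed and varying the unreachable ones freely already gives 3 × 2 × 2 = 12 equivalent strategies.
No other strategy reproduces this row, so those 12 are the full class: M/Out/T/A, M/Out/T/D, M/Out/H/A, M/Out/H/D, M/Stay/T/A, M/Stay/T/D, M/Stay/H/A, M/Stay/H/D, M/In/T/A, M/In/T/D, M/In/H/A, M/In/H/D.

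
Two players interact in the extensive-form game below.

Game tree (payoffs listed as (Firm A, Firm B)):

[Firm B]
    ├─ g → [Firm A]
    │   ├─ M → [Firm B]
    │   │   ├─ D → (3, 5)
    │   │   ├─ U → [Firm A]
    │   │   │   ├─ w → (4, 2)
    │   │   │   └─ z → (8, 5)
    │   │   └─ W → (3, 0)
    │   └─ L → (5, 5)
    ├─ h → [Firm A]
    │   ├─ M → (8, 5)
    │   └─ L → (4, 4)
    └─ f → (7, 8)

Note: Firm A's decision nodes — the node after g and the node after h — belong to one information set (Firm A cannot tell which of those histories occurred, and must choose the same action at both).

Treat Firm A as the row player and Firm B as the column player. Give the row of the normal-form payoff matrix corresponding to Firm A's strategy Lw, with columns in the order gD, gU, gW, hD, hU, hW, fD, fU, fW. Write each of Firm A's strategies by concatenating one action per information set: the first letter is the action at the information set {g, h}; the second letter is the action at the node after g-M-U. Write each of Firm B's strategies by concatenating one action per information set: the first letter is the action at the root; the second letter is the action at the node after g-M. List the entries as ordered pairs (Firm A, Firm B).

(5,5) (5,5) (5,5) (4,4) (4,4) (4,4) (7,8) (7,8) (7,8)

vs gD: Firm B plays g → Firm A plays L at [g] → (5, 5)
vs gU: Firm B plays g → Firm A plays L at [g] → (5, 5)
vs gW: Firm B plays g → Firm A plays L at [g] → (5, 5)
vs hD: Firm B plays h → Firm A plays L at [h] → (4, 4)
vs hU: Firm B plays h → Firm A plays L at [h] → (4, 4)
vs hW: Firm B plays h → Firm A plays L at [h] → (4, 4)
vs fD: Firm B plays f → (7, 8)
vs fU: Firm B plays f → (7, 8)
vs fW: Firm B plays f → (7, 8)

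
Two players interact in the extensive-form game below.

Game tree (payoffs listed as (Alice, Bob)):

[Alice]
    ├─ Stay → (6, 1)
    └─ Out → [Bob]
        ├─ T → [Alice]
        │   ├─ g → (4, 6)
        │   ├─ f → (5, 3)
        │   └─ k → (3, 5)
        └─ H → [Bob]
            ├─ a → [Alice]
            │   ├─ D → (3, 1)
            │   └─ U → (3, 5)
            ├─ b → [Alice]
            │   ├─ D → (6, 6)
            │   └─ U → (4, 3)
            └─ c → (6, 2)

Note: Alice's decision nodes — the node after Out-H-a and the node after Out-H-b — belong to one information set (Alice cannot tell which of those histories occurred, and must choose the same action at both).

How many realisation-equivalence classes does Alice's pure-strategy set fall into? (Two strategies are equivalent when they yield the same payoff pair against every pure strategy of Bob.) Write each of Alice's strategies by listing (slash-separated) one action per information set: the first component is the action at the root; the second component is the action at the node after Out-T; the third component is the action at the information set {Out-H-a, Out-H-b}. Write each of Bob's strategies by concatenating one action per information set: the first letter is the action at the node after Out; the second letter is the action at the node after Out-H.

7

Alice has 12 pure strategies: Stay/g/D, Stay/g/U, Stay/f/D, Stay/f/U, Stay/k/D, Stay/k/U, Out/g/D, Out/g/U, Out/f/D, Out/f/U, Out/k/D, Out/k/U. Columns: Ta, Tb, Tc, Ha, Hb, Hc.
{Stay/g/D, Stay/g/U, Stay/f/D, Stay/f/U, Stay/k/D, Stay/k/U} → row (6,1) (6,1) (6,1) (6,1) (6,1) (6,1)
{Out/g/D} → row (4,6) (4,6) (4,6) (3,1) (6,6) (6,2)
{Out/g/U} → row (4,6) (4,6) (4,6) (3,5) (4,3) (6,2)
{Out/f/D} → row (5,3) (5,3) (5,3) (3,1) (6,6) (6,2)
{Out/f/U} → row (5,3) (5,3) (5,3) (3,5) (4,3) (6,2)
{Out/k/D} → row (3,5) (3,5) (3,5) (3,1) (6,6) (6,2)
{Out/k/U} → row (3,5) (3,5) (3,5) (3,5) (4,3) (6,2)
That's 7 distinct rows out of 12 strategies.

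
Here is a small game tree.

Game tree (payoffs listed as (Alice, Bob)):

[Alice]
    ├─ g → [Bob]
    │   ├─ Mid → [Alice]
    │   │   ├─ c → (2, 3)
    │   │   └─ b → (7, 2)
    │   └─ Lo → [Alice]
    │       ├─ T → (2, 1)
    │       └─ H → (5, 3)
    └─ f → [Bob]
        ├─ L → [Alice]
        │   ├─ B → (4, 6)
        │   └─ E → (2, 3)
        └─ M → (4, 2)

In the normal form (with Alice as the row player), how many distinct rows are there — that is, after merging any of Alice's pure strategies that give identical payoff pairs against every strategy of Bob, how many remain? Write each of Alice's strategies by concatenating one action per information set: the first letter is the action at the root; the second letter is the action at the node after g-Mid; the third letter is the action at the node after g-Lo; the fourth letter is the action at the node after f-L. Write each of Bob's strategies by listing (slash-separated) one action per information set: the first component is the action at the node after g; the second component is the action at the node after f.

Alice has 16 pure strategies: gcTB, gcTE, gcHB, gcHE, gbTB, gbTE, gbHB, gbHE, fcTB, fcTE, fcHB, fcHE, fbTB, fbTE, fbHB, fbHE. Columns: Mid/L, Mid/M, Lo/L, Lo/M.
{gcTB, gcTE} → row (2,3) (2,3) (2,1) (2,1)
{gcHB, gcHE} → row (2,3) (2,3) (5,3) (5,3)
{gbTB, gbTE} → row (7,2) (7,2) (2,1) (2,1)
{gbHB, gbHE} → row (7,2) (7,2) (5,3) (5,3)
{fcTB, fcHB, fbTB, fbHB} → row (4,6) (4,2) (4,6) (4,2)
{fcTE, fcHE, fbTE, fbHE} → row (2,3) (4,2) (2,3) (4,2)
That's 6 distinct rows out of 16 strategies.

6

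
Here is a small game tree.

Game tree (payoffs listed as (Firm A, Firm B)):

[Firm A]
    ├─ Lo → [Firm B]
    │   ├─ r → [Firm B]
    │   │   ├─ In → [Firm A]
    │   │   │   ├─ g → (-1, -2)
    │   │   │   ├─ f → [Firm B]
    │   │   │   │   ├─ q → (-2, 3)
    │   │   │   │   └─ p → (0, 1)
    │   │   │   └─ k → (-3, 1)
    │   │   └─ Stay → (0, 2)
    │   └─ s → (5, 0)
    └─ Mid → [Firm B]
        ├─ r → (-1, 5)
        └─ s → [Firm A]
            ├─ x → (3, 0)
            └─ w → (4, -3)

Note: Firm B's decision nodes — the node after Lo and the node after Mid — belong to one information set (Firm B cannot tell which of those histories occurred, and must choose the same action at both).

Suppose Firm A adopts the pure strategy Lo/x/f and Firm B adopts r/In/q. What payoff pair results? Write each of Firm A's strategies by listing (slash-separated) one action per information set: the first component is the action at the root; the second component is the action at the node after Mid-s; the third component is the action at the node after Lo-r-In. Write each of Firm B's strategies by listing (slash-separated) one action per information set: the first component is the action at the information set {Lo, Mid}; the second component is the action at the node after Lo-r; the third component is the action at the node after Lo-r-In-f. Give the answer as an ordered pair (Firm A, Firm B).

Trace the play path from the root:
  Firm A plays Lo
  Firm B plays r at [Lo]
  Firm B plays In at [Lo-r]
  Firm A plays f at [Lo-r-In]
  Firm B plays q at [Lo-r-In-f]
→ terminal payoff (-2, 3).
(Firm A's choice at the node after Mid-s is never reached on this path, so it doesn't affect the outcome.)

(-2, 3)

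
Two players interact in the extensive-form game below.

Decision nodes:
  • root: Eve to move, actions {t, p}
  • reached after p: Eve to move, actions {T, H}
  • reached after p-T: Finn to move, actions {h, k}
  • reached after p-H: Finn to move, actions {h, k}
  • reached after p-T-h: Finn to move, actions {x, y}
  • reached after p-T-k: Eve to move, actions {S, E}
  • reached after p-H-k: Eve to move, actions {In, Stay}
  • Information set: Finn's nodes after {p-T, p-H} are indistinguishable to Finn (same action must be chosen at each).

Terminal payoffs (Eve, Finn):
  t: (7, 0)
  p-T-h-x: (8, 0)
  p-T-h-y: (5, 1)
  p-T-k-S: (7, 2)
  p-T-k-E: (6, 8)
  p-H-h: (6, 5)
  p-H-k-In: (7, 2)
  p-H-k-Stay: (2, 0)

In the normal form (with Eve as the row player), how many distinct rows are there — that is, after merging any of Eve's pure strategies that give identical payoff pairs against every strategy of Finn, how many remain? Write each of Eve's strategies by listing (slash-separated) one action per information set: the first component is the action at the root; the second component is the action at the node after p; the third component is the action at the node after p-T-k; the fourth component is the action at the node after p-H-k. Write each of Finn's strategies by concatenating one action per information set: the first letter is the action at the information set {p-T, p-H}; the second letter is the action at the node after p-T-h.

Eve has 16 pure strategies: t/T/S/In, t/T/S/Stay, t/T/E/In, t/T/E/Stay, t/H/S/In, t/H/S/Stay, t/H/E/In, t/H/E/Stay, p/T/S/In, p/T/S/Stay, p/T/E/In, p/T/E/Stay, p/H/S/In, p/H/S/Stay, p/H/E/In, p/H/E/Stay. Columns: hx, hy, kx, ky.
{t/T/S/In, t/T/S/Stay, t/T/E/In, t/T/E/Stay, t/H/S/In, t/H/S/Stay, t/H/E/In, t/H/E/Stay} → row (7,0) (7,0) (7,0) (7,0)
{p/T/S/In, p/T/S/Stay} → row (8,0) (5,1) (7,2) (7,2)
{p/T/E/In, p/T/E/Stay} → row (8,0) (5,1) (6,8) (6,8)
{p/H/S/In, p/H/E/In} → row (6,5) (6,5) (7,2) (7,2)
{p/H/S/Stay, p/H/E/Stay} → row (6,5) (6,5) (2,0) (2,0)
That's 5 distinct rows out of 16 strategies.

5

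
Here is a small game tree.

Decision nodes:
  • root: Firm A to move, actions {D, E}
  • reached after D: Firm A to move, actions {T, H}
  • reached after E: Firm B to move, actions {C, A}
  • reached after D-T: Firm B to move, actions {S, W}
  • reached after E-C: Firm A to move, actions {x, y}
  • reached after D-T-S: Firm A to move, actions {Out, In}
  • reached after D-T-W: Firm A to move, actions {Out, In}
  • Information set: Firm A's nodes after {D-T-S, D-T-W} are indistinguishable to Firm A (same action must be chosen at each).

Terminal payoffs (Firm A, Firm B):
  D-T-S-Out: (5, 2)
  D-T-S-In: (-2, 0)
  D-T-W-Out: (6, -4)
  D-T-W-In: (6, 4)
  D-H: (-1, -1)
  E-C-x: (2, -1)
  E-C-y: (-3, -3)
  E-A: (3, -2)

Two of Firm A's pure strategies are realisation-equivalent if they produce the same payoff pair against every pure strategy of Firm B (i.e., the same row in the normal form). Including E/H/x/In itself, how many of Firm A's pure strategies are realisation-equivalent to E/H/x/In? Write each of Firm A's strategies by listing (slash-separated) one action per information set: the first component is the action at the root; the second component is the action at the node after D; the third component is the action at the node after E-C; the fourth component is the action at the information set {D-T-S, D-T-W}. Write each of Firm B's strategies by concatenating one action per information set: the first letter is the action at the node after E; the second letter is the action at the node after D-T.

4

Row for E/H/x/In (columns CS, CW, AS, AW): (2,-1) (2,-1) (3,-2) (3,-2).
Under E/H/x/In, Firm A's choice at the node after D and at the information set {D-T-S, D-T-W} can never be reached regardless of what Firm B does, so varying those choices leaves every outcome unchanged.
Holding the reachable choices fixed and varying the unreachable ones freely already gives 2 × 2 = 4 equivalent strategies.
No other strategy reproduces this row, so those 4 are the full class: E/T/x/Out, E/T/x/In, E/H/x/Out, E/H/x/In.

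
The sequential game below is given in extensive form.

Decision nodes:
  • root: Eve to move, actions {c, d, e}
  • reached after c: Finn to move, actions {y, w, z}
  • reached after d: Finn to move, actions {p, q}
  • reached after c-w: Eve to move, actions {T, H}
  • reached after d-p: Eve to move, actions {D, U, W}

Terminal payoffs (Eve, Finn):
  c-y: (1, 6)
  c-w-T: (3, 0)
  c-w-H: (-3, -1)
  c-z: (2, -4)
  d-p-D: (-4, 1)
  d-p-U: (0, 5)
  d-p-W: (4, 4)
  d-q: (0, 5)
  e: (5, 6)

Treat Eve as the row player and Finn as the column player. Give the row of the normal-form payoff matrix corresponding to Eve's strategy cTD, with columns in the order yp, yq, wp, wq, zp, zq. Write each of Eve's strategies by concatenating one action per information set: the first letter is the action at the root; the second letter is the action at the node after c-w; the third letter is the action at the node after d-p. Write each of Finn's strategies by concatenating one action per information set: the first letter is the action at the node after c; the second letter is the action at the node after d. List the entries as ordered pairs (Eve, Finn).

vs yp: Eve plays c → Finn plays y at [c] → (1, 6)
vs yq: Eve plays c → Finn plays y at [c] → (1, 6)
vs wp: Eve plays c → Finn plays w at [c] → Eve plays T at [c-w] → (3, 0)
vs wq: Eve plays c → Finn plays w at [c] → Eve plays T at [c-w] → (3, 0)
vs zp: Eve plays c → Finn plays z at [c] → (2, -4)
vs zq: Eve plays c → Finn plays z at [c] → (2, -4)

(1,6) (1,6) (3,0) (3,0) (2,-4) (2,-4)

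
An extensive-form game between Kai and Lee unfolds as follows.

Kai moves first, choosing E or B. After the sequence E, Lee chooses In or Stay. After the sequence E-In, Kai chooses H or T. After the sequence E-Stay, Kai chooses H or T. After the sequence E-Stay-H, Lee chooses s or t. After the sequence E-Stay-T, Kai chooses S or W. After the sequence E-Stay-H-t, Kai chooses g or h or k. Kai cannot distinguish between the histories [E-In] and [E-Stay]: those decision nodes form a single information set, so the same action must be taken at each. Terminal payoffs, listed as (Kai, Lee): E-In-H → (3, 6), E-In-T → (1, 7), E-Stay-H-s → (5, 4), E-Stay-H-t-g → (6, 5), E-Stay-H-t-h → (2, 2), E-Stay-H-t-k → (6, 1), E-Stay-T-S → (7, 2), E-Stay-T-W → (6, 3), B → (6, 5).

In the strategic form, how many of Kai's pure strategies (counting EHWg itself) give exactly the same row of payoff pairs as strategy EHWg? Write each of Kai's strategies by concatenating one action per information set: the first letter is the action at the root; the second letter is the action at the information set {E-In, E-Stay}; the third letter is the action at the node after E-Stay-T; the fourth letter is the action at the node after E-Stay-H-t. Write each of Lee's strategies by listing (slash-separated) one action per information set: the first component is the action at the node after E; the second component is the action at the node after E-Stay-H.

2

Row for EHWg (columns In/s, In/t, Stay/s, Stay/t): (3,6) (3,6) (5,4) (6,5).
Under EHWg, Kai's choice at the node after E-Stay-T can never be reached regardless of what Lee does, so varying those choices leaves every outcome unchanged.
Holding the reachable choices fixed and varying the unreachable one freely already gives 2 equivalent strategies.
No other strategy reproduces this row, so those 2 are the full class: EHSg, EHWg.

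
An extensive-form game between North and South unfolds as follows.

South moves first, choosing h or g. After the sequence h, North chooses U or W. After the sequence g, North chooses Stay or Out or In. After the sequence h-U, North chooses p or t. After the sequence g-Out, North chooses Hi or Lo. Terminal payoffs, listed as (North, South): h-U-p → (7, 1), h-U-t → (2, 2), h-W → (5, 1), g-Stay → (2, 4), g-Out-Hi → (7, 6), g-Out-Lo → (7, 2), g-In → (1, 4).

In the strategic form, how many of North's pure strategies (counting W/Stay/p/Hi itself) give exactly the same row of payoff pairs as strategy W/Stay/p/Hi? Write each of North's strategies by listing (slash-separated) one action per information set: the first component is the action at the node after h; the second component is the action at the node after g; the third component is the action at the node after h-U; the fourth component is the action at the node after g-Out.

Row for W/Stay/p/Hi (columns h, g): (5,1) (2,4).
Under W/Stay/p/Hi, North's choice at the node after h-U and at the node after g-Out can never be reached regardless of what South does, so varying those choices leaves every outcome unchanged.
Holding the reachable choices fixed and varying the unreachable ones freely already gives 2 × 2 = 4 equivalent strategies.
No other strategy reproduces this row, so those 4 are the full class: W/Stay/p/Hi, W/Stay/p/Lo, W/Stay/t/Hi, W/Stay/t/Lo.

4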